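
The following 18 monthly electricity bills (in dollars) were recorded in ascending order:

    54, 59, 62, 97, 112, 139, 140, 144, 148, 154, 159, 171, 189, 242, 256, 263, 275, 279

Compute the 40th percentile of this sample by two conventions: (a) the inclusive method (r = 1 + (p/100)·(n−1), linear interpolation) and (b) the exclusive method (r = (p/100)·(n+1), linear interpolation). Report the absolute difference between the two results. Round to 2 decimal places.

n = 18.
(a) r = 7.8; between ranks 7 (140) and 8 (144): 143.2.
(b) r = 7.6; between ranks 7 (140) and 8 (144): 142.4.
|143.2 − 142.4| = 0.8.

0.80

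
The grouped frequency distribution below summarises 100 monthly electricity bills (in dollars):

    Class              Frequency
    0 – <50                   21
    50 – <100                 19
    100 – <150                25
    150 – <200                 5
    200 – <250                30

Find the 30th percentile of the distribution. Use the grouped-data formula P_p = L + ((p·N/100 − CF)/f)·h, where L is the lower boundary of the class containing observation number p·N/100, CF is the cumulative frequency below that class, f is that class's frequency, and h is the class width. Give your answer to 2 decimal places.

73.68

N = 100; target position k = 30/100 · 100 = 30.
Cumulative frequencies: 21, 40, 65, 70, 100.
Observation 30 falls in the class 50 – <100.
L = 50, CF = 21, f = 19, h = 50.
P30 = 50 + ((30 − 21)/19)·50 = 50 + 23.6842 = 73.6842.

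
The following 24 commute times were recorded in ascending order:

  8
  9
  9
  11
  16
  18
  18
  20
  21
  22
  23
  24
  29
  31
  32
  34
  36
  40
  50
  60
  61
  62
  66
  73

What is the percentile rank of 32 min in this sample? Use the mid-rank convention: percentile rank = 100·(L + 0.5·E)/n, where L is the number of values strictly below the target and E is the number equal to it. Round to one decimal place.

Count below 32: L = 14; count equal: E = 1; n = 24.
Percentile rank = 100·(14 + 0.5·1)/24 = 100·14.5/24 = 60.42.

60.4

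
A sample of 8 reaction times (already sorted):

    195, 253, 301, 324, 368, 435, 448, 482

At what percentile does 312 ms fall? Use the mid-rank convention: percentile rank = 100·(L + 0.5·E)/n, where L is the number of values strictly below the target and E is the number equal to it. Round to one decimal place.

37.5

Count below 312: L = 3; count equal: E = 0; n = 8.
Percentile rank = 100·(3 + 0.5·0)/8 = 100·3/8 = 37.5.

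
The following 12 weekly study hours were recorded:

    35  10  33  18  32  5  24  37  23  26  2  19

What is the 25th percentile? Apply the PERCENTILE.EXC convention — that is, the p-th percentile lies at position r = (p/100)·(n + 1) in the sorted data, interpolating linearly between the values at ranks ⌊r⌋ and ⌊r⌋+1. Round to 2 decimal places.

12.00

Sorted: 2, 5, 10, 18, 19, 23, 24, 26, 32, 33, 35, 37.
n = 12.
r = (25/100)·(12 + 1) = 3.25.
Rank 3 is 10 and rank 4 is 18.
Interpolate: 10 + 0.25·(18 − 10) = 10 + 0.25·8 = 12.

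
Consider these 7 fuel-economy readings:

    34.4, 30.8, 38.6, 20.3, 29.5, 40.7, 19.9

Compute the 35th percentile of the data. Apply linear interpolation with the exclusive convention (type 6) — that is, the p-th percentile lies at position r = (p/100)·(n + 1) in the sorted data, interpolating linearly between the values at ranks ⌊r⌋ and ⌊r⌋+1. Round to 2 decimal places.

Sorted: 19.9, 20.3, 29.5, 30.8, 34.4, 38.6, 40.7.
n = 7.
r = (35/100)·(7 + 1) = 2.8.
Rank 2 is 20.3 and rank 3 is 29.5.
Interpolate: 20.3 + 0.8·(29.5 − 20.3) = 20.3 + 0.8·9.2 = 27.66.

27.66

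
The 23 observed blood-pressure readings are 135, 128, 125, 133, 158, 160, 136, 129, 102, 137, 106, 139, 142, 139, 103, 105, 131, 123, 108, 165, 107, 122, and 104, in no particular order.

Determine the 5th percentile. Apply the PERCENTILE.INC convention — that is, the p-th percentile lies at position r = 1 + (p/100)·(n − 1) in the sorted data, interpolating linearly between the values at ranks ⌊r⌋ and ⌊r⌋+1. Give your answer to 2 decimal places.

Sorted: 102, 103, 104, 105, 106, 107, 108, 122, 123, 125, 128, 129, 131, 133, 135, 136, 137, 139, 139, 142, 158, 160, 165.
n = 23.
r = 1 + (5/100)·(23 − 1) = 1 + 1.1 = 2.1.
Rank 2 is 103 and rank 3 is 104.
Interpolate: 103 + 0.1·(104 − 103) = 103 + 0.1·1 = 103.1.

103.10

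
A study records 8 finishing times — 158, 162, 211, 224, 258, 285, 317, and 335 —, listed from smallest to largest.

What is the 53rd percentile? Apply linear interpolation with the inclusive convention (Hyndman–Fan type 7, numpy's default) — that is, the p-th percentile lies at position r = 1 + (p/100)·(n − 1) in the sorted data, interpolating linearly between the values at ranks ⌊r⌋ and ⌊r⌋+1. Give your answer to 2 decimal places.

n = 8.
r = 1 + (53/100)·(8 − 1) = 1 + 3.71 = 4.71.
Rank 4 is 224 and rank 5 is 258.
Interpolate: 224 + 0.71·(258 − 224) = 224 + 0.71·34 = 248.14.

248.14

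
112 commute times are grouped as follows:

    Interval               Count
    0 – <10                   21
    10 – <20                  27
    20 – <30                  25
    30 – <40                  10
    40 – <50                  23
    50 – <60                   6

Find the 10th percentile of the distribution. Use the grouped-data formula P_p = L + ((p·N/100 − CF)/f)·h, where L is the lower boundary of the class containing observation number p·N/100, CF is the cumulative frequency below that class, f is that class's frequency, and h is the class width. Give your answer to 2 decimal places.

N = 112; target position k = 10/100 · 112 = 11.2.
Cumulative frequencies: 21, 48, 73, 83, 106, 112.
Observation 11.2 falls in the class 0 – <10.
L = 0, CF = 0, f = 21, h = 10.
P10 = 0 + ((11.2 − 0)/21)·10 = 0 + 5.33333 = 5.33333.

5.33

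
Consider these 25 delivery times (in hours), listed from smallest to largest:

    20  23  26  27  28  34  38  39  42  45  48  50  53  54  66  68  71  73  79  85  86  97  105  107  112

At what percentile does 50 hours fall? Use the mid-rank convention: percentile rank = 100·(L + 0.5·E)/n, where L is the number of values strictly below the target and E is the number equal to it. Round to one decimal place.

46.0

Count below 50: L = 11; count equal: E = 1; n = 25.
Percentile rank = 100·(11 + 0.5·1)/25 = 100·11.5/25 = 46.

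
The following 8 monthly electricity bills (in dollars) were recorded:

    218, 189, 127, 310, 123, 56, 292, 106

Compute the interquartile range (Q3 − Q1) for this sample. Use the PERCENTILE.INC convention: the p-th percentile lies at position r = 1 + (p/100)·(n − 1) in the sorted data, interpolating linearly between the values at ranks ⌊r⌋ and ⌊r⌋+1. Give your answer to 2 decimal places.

117.75

Sorted: 56, 106, 123, 127, 189, 218, 292, 310.
n = 8.
P25: r = 2.75; ranks 2–3 are 106, 123; interpolating gives 118.75.
P75: r = 6.25; ranks 6–7 are 218, 292; interpolating gives 236.5.
Difference: 236.5 − 118.75 = 117.75.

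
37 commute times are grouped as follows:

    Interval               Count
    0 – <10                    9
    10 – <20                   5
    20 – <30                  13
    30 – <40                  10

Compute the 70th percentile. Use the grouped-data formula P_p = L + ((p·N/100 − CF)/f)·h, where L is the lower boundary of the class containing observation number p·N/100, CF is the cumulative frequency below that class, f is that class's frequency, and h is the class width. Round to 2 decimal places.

N = 37; target position k = 70/100 · 37 = 25.9.
Cumulative frequencies: 9, 14, 27, 37.
Observation 25.9 falls in the class 20 – <30.
L = 20, CF = 14, f = 13, h = 10.
P70 = 20 + ((25.9 − 14)/13)·10 = 20 + 9.15385 = 29.1538.

29.15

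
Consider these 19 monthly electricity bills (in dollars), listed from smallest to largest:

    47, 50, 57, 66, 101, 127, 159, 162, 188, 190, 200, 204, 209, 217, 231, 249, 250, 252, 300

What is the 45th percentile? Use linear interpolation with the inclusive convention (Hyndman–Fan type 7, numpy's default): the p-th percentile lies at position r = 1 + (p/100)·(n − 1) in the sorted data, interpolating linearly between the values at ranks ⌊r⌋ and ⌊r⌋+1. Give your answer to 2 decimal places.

188.20

n = 19.
r = 1 + (45/100)·(19 − 1) = 1 + 8.1 = 9.1.
Rank 9 is 188 and rank 10 is 190.
Interpolate: 188 + 0.1·(190 − 188) = 188 + 0.1·2 = 188.2.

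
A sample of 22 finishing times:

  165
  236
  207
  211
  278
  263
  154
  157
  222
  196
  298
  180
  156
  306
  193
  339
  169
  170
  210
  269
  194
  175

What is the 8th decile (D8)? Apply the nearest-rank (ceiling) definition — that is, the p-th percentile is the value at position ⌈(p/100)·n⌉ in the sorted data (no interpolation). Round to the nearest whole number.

Sorted: 154, 156, 157, 165, 169, 170, 175, 180, 193, 194, 196, 207, 210, 211, 222, 236, 263, 269, 278, 298, 306, 339.
n = 22.
Position = ⌈80/100 · 22⌉ = ⌈17.6⌉ = 18.
The value at rank 18 is 269.

269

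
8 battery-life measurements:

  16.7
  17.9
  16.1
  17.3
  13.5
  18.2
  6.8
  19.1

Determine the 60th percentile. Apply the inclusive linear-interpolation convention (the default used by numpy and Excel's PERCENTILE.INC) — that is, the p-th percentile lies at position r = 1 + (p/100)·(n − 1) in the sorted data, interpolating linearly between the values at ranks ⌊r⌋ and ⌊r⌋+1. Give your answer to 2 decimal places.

Sorted: 6.8, 13.5, 16.1, 16.7, 17.3, 17.9, 18.2, 19.1.
n = 8.
r = 1 + (60/100)·(8 − 1) = 1 + 4.2 = 5.2.
Rank 5 is 17.3 and rank 6 is 17.9.
Interpolate: 17.3 + 0.2·(17.9 − 17.3) = 17.3 + 0.2·0.6 = 17.42.

17.42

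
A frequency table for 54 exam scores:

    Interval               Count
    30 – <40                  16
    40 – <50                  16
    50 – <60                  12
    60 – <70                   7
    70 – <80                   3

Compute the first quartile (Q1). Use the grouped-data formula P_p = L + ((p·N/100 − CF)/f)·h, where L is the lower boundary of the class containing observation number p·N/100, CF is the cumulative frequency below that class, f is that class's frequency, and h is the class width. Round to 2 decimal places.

N = 54; target position k = 25/100 · 54 = 13.5.
Cumulative frequencies: 16, 32, 44, 51, 54.
Observation 13.5 falls in the class 30 – <40.
L = 30, CF = 0, f = 16, h = 10.
P25 = 30 + ((13.5 − 0)/16)·10 = 30 + 8.4375 = 38.4375.

38.44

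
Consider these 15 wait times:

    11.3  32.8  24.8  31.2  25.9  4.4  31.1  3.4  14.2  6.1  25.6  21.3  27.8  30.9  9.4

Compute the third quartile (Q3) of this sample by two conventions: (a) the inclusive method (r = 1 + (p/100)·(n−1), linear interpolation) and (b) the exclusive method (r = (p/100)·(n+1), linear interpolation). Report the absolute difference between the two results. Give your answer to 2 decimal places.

1.55

Sorted: 3.4, 4.4, 6.1, 9.4, 11.3, 14.2, 21.3, 24.8, 25.6, 25.9, 27.8, 30.9, 31.1, 31.2, 32.8.
n = 15.
(a) r = 11.5; between ranks 11 (27.8) and 12 (30.9): 29.35.
(b) r = 12 → value at rank 12 = 30.9.
|29.35 − 30.9| = 1.55.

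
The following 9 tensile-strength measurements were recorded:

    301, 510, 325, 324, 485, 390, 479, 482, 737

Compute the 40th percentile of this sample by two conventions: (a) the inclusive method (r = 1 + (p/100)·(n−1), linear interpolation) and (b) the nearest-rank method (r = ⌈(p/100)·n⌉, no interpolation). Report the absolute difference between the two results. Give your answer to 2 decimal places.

17.80

Sorted: 301, 324, 325, 390, 479, 482, 485, 510, 737.
n = 9.
(a) r = 4.2; between ranks 4 (390) and 5 (479): 407.8.
(b) the nearest-rank method: rank 4 → 390.
|407.8 − 390| = 17.8.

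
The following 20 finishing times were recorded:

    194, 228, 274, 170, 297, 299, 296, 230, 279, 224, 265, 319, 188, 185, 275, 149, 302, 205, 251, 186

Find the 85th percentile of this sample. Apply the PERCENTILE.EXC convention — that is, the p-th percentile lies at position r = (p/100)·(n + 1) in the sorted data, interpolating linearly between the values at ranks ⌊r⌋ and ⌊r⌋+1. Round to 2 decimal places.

Sorted: 149, 170, 185, 186, 188, 194, 205, 224, 228, 230, 251, 265, 274, 275, 279, 296, 297, 299, 302, 319.
n = 20.
r = (85/100)·(20 + 1) = 17.85.
Rank 17 is 297 and rank 18 is 299.
Interpolate: 297 + 0.85·(299 − 297) = 297 + 0.85·2 = 298.7.

298.70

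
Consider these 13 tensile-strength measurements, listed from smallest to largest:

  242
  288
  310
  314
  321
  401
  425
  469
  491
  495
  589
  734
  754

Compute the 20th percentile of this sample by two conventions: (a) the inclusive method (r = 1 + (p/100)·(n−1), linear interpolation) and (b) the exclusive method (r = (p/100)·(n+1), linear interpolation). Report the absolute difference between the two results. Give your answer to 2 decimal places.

n = 13.
(a) r = 3.4; between ranks 3 (310) and 4 (314): 311.6.
(b) r = 2.8; between ranks 2 (288) and 3 (310): 305.6.
|311.6 − 305.6| = 6.

6.00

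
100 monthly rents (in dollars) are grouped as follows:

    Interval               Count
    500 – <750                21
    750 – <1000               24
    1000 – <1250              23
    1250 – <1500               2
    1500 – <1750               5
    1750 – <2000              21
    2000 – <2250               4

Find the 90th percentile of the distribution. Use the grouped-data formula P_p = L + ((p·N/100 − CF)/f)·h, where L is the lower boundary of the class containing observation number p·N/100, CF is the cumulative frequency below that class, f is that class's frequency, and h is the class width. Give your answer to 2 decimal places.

1928.57

N = 100; target position k = 90/100 · 100 = 90.
Cumulative frequencies: 21, 45, 68, 70, 75, 96, 100.
Observation 90 falls in the class 1750 – <2000.
L = 1750, CF = 75, f = 21, h = 250.
P90 = 1750 + ((90 − 75)/21)·250 = 1750 + 178.571 = 1928.57.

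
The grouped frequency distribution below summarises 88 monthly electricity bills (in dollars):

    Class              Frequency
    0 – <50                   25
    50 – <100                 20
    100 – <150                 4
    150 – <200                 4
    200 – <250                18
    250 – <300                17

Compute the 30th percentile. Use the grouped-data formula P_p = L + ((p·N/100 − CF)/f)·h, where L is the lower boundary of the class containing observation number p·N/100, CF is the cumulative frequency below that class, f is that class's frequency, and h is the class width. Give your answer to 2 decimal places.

N = 88; target position k = 30/100 · 88 = 26.4.
Cumulative frequencies: 25, 45, 49, 53, 71, 88.
Observation 26.4 falls in the class 50 – <100.
L = 50, CF = 25, f = 20, h = 50.
P30 = 50 + ((26.4 − 25)/20)·50 = 50 + 3.5 = 53.5.

53.50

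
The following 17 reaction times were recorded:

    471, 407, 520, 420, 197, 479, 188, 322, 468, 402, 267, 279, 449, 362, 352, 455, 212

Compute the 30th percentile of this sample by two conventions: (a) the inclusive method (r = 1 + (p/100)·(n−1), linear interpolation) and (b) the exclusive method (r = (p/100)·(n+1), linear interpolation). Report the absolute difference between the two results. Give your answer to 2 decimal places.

Sorted: 188, 197, 212, 267, 279, 322, 352, 362, 402, 407, 420, 449, 455, 468, 471, 479, 520.
n = 17.
(a) r = 5.8; between ranks 5 (279) and 6 (322): 313.4.
(b) r = 5.4; between ranks 5 (279) and 6 (322): 296.2.
|313.4 − 296.2| = 17.2.

17.20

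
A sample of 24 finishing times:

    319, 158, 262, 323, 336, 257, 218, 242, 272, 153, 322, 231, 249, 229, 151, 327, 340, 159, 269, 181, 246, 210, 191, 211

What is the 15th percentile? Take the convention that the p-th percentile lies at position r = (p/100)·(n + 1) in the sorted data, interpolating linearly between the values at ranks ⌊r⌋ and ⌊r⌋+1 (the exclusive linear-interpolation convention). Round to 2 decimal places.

Sorted: 151, 153, 158, 159, 181, 191, 210, 211, 218, 229, 231, 242, 246, 249, 257, 262, 269, 272, 319, 322, 323, 327, 336, 340.
n = 24.
r = (15/100)·(24 + 1) = 3.75.
Rank 3 is 158 and rank 4 is 159.
Interpolate: 158 + 0.75·(159 − 158) = 158 + 0.75·1 = 158.75.

158.75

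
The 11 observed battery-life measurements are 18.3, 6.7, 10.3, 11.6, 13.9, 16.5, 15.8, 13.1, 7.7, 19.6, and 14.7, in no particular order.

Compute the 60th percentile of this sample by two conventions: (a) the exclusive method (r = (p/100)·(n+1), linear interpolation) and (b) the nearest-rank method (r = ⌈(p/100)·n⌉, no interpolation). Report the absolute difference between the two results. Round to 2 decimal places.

0.22

Sorted: 6.7, 7.7, 10.3, 11.6, 13.1, 13.9, 14.7, 15.8, 16.5, 18.3, 19.6.
n = 11.
(a) r = 7.2; between ranks 7 (14.7) and 8 (15.8): 14.92.
(b) the nearest-rank method: rank 7 → 14.7.
|14.92 − 14.7| = 0.22.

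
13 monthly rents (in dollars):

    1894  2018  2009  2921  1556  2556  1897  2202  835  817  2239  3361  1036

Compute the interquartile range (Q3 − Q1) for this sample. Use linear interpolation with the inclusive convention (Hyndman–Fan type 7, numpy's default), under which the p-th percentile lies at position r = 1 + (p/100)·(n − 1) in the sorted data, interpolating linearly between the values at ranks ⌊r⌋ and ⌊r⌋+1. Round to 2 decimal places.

Sorted: 817, 835, 1036, 1556, 1894, 1897, 2009, 2018, 2202, 2239, 2556, 2921, 3361.
n = 13.
P25: r = 4 (integer) → 1556.
P75: r = 10 (integer) → 2239.
Difference: 2239 − 1556 = 683.

683.00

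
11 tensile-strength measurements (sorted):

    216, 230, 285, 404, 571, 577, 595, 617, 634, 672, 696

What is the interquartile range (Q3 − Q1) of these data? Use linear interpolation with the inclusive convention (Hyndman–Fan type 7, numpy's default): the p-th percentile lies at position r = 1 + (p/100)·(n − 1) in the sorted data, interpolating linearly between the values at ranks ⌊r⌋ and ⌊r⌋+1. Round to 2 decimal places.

n = 11.
P25: r = 3.5; ranks 3–4 are 285, 404; interpolating gives 344.5.
P75: r = 8.5; ranks 8–9 are 617, 634; interpolating gives 625.5.
Difference: 625.5 − 344.5 = 281.

281.00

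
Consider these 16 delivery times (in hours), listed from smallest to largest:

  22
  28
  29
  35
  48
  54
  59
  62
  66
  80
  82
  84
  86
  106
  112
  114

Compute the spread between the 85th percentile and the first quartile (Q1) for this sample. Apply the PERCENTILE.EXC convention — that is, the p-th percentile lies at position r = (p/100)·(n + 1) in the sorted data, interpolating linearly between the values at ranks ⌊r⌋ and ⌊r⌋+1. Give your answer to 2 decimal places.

n = 16.
P25: r = 4.25; ranks 4–5 are 35, 48; interpolating gives 38.25.
P85: r = 14.45; ranks 14–15 are 106, 112; interpolating gives 108.7.
Difference: 108.7 − 38.25 = 70.45.

70.45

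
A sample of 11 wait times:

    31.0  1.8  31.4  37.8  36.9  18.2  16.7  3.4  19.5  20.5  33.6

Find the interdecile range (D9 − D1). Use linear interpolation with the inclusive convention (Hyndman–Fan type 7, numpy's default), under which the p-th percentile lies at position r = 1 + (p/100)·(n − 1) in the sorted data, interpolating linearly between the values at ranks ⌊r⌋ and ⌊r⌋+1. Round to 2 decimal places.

Sorted: 1.8, 3.4, 16.7, 18.2, 19.5, 20.5, 31.0, 31.4, 33.6, 36.9, 37.8.
n = 11.
P10: r = 2 (integer) → 3.4.
P90: r = 10 (integer) → 36.9.
Difference: 36.9 − 3.4 = 33.5.

33.50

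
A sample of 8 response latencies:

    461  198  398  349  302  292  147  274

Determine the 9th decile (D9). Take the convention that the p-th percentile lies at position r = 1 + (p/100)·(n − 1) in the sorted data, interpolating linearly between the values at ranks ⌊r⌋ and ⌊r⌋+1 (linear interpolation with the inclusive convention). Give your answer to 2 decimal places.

416.90

Sorted: 147, 198, 274, 292, 302, 349, 398, 461.
n = 8.
r = 1 + (90/100)·(8 − 1) = 1 + 6.3 = 7.3.
Rank 7 is 398 and rank 8 is 461.
Interpolate: 398 + 0.3·(461 − 398) = 398 + 0.3·63 = 416.9.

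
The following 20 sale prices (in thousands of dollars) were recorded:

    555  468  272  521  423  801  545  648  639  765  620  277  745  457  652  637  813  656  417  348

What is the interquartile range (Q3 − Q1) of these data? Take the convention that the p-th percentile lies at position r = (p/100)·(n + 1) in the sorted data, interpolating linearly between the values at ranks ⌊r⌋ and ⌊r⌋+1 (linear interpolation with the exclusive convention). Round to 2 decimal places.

Sorted: 272, 277, 348, 417, 423, 457, 468, 521, 545, 555, 620, 637, 639, 648, 652, 656, 745, 765, 801, 813.
n = 20.
P25: r = 5.25; ranks 5–6 are 423, 457; interpolating gives 431.5.
P75: r = 15.75; ranks 15–16 are 652, 656; interpolating gives 655.
Difference: 655 − 431.5 = 223.5.

223.50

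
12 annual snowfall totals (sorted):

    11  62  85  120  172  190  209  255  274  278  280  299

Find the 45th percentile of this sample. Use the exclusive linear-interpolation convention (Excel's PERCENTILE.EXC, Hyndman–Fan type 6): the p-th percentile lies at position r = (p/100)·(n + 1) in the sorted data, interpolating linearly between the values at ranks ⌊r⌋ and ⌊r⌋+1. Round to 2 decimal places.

187.30

n = 12.
r = (45/100)·(12 + 1) = 5.85.
Rank 5 is 172 and rank 6 is 190.
Interpolate: 172 + 0.85·(190 − 172) = 172 + 0.85·18 = 187.3.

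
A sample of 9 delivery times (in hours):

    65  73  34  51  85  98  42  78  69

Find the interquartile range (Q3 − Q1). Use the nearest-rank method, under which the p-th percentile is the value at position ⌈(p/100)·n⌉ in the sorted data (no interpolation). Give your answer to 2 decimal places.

27.00

Sorted: 34, 42, 51, 65, 69, 73, 78, 85, 98.
n = 9.
P25: rank ⌈25/100·9⌉ = 3 → 51.
P75: rank ⌈75/100·9⌉ = 7 → 78.
Difference: 78 − 51 = 27.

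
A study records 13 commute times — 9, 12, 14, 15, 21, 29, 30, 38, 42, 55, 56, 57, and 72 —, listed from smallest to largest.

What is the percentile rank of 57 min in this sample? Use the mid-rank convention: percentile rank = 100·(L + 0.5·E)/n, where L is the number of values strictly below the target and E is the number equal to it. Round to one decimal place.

Count below 57: L = 11; count equal: E = 1; n = 13.
Percentile rank = 100·(11 + 0.5·1)/13 = 100·11.5/13 = 88.46.

88.5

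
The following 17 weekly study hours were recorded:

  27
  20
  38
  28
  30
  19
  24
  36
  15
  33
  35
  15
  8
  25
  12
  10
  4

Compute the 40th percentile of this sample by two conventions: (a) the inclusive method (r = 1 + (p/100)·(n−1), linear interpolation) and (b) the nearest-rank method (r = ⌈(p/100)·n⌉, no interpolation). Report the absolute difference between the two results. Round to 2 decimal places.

0.40

Sorted: 4, 8, 10, 12, 15, 15, 19, 20, 24, 25, 27, 28, 30, 33, 35, 36, 38.
n = 17.
(a) r = 7.4; between ranks 7 (19) and 8 (20): 19.4.
(b) the nearest-rank method: rank 7 → 19.
|19.4 − 19| = 0.4.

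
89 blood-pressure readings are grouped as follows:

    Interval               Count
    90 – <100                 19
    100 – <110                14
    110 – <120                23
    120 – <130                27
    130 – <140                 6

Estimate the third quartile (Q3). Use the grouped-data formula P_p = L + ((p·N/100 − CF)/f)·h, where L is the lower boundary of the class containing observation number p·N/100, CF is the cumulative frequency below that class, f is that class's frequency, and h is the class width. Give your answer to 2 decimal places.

123.98

N = 89; target position k = 75/100 · 89 = 66.75.
Cumulative frequencies: 19, 33, 56, 83, 89.
Observation 66.75 falls in the class 120 – <130.
L = 120, CF = 56, f = 27, h = 10.
P75 = 120 + ((66.75 − 56)/27)·10 = 120 + 3.98148 = 123.981.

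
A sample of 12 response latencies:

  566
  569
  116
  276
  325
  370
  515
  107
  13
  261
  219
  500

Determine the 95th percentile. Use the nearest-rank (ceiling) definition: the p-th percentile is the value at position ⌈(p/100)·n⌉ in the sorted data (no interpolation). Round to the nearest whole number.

569

Sorted: 13, 107, 116, 219, 261, 276, 325, 370, 500, 515, 566, 569.
n = 12.
Position = ⌈95/100 · 12⌉ = ⌈11.4⌉ = 12.
The value at rank 12 is 569.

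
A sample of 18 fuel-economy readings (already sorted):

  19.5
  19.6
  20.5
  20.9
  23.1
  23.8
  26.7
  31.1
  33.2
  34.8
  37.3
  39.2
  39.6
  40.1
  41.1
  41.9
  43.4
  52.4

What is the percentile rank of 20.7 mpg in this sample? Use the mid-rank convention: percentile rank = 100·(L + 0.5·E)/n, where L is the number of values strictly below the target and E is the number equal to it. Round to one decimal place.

Count below 20.7: L = 3; count equal: E = 0; n = 18.
Percentile rank = 100·(3 + 0.5·0)/18 = 100·3/18 = 16.67.

16.7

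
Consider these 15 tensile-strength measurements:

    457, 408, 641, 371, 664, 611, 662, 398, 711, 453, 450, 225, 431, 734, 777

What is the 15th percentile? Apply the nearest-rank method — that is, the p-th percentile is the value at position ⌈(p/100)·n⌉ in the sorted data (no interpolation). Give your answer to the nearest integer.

398

Sorted: 225, 371, 398, 408, 431, 450, 453, 457, 611, 641, 662, 664, 711, 734, 777.
n = 15.
Position = ⌈15/100 · 15⌉ = ⌈2.25⌉ = 3.
The value at rank 3 is 398.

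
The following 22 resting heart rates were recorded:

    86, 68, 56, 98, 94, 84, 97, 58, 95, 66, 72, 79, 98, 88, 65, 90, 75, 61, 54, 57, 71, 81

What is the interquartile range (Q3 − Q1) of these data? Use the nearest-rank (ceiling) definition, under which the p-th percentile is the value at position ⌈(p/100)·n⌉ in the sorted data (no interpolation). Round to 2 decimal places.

25.00

Sorted: 54, 56, 57, 58, 61, 65, 66, 68, 71, 72, 75, 79, 81, 84, 86, 88, 90, 94, 95, 97, 98, 98.
n = 22.
P25: rank ⌈25/100·22⌉ = 6 → 65.
P75: rank ⌈75/100·22⌉ = 17 → 90.
Difference: 90 − 65 = 25.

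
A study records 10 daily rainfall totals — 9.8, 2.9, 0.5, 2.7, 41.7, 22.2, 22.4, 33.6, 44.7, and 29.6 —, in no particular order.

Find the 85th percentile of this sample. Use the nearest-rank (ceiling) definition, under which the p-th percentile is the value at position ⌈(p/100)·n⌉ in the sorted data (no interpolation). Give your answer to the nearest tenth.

41.7

Sorted: 0.5, 2.7, 2.9, 9.8, 22.2, 22.4, 29.6, 33.6, 41.7, 44.7.
n = 10.
Position = ⌈85/100 · 10⌉ = ⌈8.5⌉ = 9.
The value at rank 9 is 41.7.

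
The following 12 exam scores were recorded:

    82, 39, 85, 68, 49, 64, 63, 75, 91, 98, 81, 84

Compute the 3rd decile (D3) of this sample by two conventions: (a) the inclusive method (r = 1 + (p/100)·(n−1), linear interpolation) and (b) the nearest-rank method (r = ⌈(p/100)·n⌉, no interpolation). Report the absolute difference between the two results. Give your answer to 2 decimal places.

Sorted: 39, 49, 63, 64, 68, 75, 81, 82, 84, 85, 91, 98.
n = 12.
(a) r = 4.3; between ranks 4 (64) and 5 (68): 65.2.
(b) the nearest-rank method: rank 4 → 64.
|65.2 − 64| = 1.2.

1.20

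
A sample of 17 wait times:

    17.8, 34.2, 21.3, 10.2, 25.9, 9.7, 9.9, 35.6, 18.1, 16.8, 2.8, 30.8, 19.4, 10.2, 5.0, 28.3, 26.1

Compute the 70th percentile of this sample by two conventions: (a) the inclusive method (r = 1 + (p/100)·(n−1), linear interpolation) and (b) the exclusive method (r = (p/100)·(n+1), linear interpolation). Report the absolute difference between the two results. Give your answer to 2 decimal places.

0.08

Sorted: 2.8, 5.0, 9.7, 9.9, 10.2, 10.2, 16.8, 17.8, 18.1, 19.4, 21.3, 25.9, 26.1, 28.3, 30.8, 34.2, 35.6.
n = 17.
(a) r = 12.2; between ranks 12 (25.9) and 13 (26.1): 25.94.
(b) r = 12.6; between ranks 12 (25.9) and 13 (26.1): 26.02.
|25.94 − 26.02| = 0.08.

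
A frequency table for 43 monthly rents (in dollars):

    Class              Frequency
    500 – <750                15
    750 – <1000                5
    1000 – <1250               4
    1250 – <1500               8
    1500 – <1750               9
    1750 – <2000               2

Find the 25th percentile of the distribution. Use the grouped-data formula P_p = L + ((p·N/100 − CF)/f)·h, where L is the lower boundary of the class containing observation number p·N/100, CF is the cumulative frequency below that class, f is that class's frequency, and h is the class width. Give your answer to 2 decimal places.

N = 43; target position k = 25/100 · 43 = 10.75.
Cumulative frequencies: 15, 20, 24, 32, 41, 43.
Observation 10.75 falls in the class 500 – <750.
L = 500, CF = 0, f = 15, h = 250.
P25 = 500 + ((10.75 − 0)/15)·250 = 500 + 179.167 = 679.167.

679.17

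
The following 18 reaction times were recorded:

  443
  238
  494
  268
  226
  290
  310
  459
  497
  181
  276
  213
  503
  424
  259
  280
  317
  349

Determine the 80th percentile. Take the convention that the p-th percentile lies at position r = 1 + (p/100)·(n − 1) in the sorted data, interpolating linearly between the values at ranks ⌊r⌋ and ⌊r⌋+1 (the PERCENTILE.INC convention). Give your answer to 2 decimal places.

452.60

Sorted: 181, 213, 226, 238, 259, 268, 276, 280, 290, 310, 317, 349, 424, 443, 459, 494, 497, 503.
n = 18.
r = 1 + (80/100)·(18 − 1) = 1 + 13.6 = 14.6.
Rank 14 is 443 and rank 15 is 459.
Interpolate: 443 + 0.6·(459 − 443) = 443 + 0.6·16 = 452.6.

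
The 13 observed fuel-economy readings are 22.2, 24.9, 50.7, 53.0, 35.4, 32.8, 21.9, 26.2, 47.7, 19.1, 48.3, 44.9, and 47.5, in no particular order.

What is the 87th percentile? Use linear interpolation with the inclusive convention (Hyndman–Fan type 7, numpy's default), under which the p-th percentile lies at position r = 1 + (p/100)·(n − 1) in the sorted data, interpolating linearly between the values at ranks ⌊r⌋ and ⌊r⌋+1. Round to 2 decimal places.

49.36

Sorted: 19.1, 21.9, 22.2, 24.9, 26.2, 32.8, 35.4, 44.9, 47.5, 47.7, 48.3, 50.7, 53.0.
n = 13.
r = 1 + (87/100)·(13 − 1) = 1 + 10.44 = 11.44.
Rank 11 is 48.3 and rank 12 is 50.7.
Interpolate: 48.3 + 0.44·(50.7 − 48.3) = 48.3 + 0.44·2.4 = 49.356.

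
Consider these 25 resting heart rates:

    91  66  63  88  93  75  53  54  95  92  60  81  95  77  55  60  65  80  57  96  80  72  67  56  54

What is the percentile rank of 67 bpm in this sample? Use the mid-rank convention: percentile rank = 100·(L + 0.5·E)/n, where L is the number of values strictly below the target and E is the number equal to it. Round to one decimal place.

46.0

Sorted: 53, 54, 54, 55, 56, 57, 60, 60, 63, 65, 66, 67, 72, 75, 77, 80, 80, 81, 88, 91, 92, 93, 95, 95, 96.
Count below 67: L = 11; count equal: E = 1; n = 25.
Percentile rank = 100·(11 + 0.5·1)/25 = 100·11.5/25 = 46.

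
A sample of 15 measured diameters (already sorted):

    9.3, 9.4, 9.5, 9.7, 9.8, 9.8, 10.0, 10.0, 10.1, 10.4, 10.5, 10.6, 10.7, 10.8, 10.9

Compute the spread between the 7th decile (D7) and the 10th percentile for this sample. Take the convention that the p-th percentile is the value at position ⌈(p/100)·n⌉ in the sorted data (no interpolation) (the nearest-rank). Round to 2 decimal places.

n = 15.
P10: rank ⌈10/100·15⌉ = 2 → 9.4.
P70: rank ⌈70/100·15⌉ = 11 → 10.5.
Difference: 10.5 − 9.4 = 1.1.

1.10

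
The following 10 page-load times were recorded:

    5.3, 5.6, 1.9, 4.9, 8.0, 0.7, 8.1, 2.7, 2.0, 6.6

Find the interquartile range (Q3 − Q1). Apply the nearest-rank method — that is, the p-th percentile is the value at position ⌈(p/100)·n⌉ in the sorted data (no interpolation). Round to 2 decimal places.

4.60

Sorted: 0.7, 1.9, 2.0, 2.7, 4.9, 5.3, 5.6, 6.6, 8.0, 8.1.
n = 10.
P25: rank ⌈25/100·10⌉ = 3 → 2.
P75: rank ⌈75/100·10⌉ = 8 → 6.6.
Difference: 6.6 − 2 = 4.6.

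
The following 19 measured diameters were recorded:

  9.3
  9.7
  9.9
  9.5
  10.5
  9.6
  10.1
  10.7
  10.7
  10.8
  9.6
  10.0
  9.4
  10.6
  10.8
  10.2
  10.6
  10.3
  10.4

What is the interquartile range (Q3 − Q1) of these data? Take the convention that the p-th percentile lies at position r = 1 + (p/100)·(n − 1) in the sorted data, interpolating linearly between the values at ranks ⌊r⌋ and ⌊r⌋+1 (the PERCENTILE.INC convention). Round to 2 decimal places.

0.95

Sorted: 9.3, 9.4, 9.5, 9.6, 9.6, 9.7, 9.9, 10.0, 10.1, 10.2, 10.3, 10.4, 10.5, 10.6, 10.6, 10.7, 10.7, 10.8, 10.8.
n = 19.
P25: r = 5.5; ranks 5–6 are 9.6, 9.7; interpolating gives 9.65.
P75: r = 14.5; ranks 14–15 are 10.6, 10.6; interpolating gives 10.6.
Difference: 10.6 − 9.65 = 0.95.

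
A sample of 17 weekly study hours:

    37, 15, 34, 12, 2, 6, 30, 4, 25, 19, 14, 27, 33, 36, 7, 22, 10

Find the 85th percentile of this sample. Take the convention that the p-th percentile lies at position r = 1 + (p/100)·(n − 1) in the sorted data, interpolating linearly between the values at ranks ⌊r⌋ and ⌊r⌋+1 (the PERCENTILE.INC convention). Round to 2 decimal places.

Sorted: 2, 4, 6, 7, 10, 12, 14, 15, 19, 22, 25, 27, 30, 33, 34, 36, 37.
n = 17.
r = 1 + (85/100)·(17 − 1) = 1 + 13.6 = 14.6.
Rank 14 is 33 and rank 15 is 34.
Interpolate: 33 + 0.6·(34 − 33) = 33 + 0.6·1 = 33.6.

33.60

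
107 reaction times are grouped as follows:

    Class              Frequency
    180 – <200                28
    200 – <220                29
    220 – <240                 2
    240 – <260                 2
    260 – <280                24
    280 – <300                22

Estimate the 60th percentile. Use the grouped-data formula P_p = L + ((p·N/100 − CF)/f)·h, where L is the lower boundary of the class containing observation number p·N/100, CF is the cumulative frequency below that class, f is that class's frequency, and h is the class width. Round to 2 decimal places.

N = 107; target position k = 60/100 · 107 = 64.2.
Cumulative frequencies: 28, 57, 59, 61, 85, 107.
Observation 64.2 falls in the class 260 – <280.
L = 260, CF = 61, f = 24, h = 20.
P60 = 260 + ((64.2 − 61)/24)·20 = 260 + 2.66667 = 262.667.

262.67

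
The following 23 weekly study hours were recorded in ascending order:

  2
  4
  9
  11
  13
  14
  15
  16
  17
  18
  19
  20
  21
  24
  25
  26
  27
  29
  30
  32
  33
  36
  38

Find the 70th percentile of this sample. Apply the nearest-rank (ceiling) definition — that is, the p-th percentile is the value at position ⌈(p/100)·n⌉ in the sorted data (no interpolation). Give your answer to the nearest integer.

n = 23.
Position = ⌈70/100 · 23⌉ = ⌈16.1⌉ = 17.
The value at rank 17 is 27.

27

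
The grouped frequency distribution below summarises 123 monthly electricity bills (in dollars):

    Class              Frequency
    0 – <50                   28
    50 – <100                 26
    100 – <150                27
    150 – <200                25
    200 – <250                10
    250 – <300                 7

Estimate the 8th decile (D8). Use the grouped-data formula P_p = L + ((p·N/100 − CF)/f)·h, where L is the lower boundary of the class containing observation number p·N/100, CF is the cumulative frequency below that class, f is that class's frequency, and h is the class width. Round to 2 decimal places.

184.80

N = 123; target position k = 80/100 · 123 = 98.4.
Cumulative frequencies: 28, 54, 81, 106, 116, 123.
Observation 98.4 falls in the class 150 – <200.
L = 150, CF = 81, f = 25, h = 50.
P80 = 150 + ((98.4 − 81)/25)·50 = 150 + 34.8 = 184.8.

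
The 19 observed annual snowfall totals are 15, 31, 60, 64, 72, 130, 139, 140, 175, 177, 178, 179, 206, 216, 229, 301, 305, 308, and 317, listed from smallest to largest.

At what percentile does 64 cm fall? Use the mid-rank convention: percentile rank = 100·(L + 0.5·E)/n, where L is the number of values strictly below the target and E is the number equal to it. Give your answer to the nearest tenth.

Count below 64: L = 3; count equal: E = 1; n = 19.
Percentile rank = 100·(3 + 0.5·1)/19 = 100·3.5/19 = 18.42.

18.4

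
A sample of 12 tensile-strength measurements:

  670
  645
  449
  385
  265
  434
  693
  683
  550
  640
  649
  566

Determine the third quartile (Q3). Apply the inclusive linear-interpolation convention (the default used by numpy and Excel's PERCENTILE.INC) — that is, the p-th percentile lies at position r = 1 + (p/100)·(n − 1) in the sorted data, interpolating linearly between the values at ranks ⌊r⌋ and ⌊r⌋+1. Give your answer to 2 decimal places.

654.25

Sorted: 265, 385, 434, 449, 550, 566, 640, 645, 649, 670, 683, 693.
n = 12.
r = 1 + (75/100)·(12 − 1) = 1 + 8.25 = 9.25.
Rank 9 is 649 and rank 10 is 670.
Interpolate: 649 + 0.25·(670 − 649) = 649 + 0.25·21 = 654.25.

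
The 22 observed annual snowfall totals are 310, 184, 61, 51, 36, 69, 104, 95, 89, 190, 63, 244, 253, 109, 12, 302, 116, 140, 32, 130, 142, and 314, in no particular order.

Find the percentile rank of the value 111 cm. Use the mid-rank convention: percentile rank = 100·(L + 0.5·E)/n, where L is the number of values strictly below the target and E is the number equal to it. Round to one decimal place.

Sorted: 12, 32, 36, 51, 61, 63, 69, 89, 95, 104, 109, 116, 130, 140, 142, 184, 190, 244, 253, 302, 310, 314.
Count below 111: L = 11; count equal: E = 0; n = 22.
Percentile rank = 100·(11 + 0.5·0)/22 = 100·11/22 = 50.

50.0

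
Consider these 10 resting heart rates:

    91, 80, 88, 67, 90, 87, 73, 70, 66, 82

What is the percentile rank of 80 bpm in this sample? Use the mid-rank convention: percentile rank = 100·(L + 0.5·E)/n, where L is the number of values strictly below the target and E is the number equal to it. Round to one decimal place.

Sorted: 66, 67, 70, 73, 80, 82, 87, 88, 90, 91.
Count below 80: L = 4; count equal: E = 1; n = 10.
Percentile rank = 100·(4 + 0.5·1)/10 = 100·4.5/10 = 45.

45.0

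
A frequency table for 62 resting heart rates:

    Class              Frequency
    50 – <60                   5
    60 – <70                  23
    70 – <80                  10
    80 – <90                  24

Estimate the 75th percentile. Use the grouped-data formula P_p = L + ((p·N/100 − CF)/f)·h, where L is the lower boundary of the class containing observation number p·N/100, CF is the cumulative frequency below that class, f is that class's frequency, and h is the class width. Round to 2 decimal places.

N = 62; target position k = 75/100 · 62 = 46.5.
Cumulative frequencies: 5, 28, 38, 62.
Observation 46.5 falls in the class 80 – <90.
L = 80, CF = 38, f = 24, h = 10.
P75 = 80 + ((46.5 − 38)/24)·10 = 80 + 3.54167 = 83.5417.

83.54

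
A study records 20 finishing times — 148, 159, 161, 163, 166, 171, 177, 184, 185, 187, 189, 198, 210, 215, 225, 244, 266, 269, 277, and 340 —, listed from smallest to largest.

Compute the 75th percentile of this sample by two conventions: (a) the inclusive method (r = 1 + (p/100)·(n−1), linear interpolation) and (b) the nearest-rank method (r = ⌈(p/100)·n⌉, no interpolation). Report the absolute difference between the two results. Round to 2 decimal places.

4.75

n = 20.
(a) r = 15.25; between ranks 15 (225) and 16 (244): 229.75.
(b) the nearest-rank method: rank 15 → 225.
|229.75 − 225| = 4.75.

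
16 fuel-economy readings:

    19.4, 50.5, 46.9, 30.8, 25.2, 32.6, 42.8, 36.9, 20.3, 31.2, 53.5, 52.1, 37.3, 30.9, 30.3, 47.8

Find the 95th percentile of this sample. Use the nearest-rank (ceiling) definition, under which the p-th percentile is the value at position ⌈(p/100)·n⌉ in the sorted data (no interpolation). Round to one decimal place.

Sorted: 19.4, 20.3, 25.2, 30.3, 30.8, 30.9, 31.2, 32.6, 36.9, 37.3, 42.8, 46.9, 47.8, 50.5, 52.1, 53.5.
n = 16.
Position = ⌈95/100 · 16⌉ = ⌈15.2⌉ = 16.
The value at rank 16 is 53.5.

53.5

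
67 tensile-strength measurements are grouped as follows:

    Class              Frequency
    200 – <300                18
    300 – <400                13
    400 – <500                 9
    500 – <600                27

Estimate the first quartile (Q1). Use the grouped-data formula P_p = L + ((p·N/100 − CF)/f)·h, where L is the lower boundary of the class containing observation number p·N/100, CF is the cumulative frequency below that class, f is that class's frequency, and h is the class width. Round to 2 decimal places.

293.06

N = 67; target position k = 25/100 · 67 = 16.75.
Cumulative frequencies: 18, 31, 40, 67.
Observation 16.75 falls in the class 200 – <300.
L = 200, CF = 0, f = 18, h = 100.
P25 = 200 + ((16.75 − 0)/18)·100 = 200 + 93.0556 = 293.056.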